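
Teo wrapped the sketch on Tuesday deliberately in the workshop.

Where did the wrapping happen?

'in the workshop' marks the location of the wrapping event.

in the workshop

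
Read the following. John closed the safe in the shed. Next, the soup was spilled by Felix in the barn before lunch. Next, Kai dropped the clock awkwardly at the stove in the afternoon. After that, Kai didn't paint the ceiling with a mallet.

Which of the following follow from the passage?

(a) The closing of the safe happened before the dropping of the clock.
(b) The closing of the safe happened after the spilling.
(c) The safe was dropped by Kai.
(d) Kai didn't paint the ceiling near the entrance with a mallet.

(a) Entailed — the narrative places the closing before the dropping.
(b) Not entailed — the narrative places the closing before the spilling, not after.
(c) Not entailed — Kai dropped the clock, not the safe; the safe belongs to the closing event.
(d) Entailed — under negation, adding a further restriction is entailed: if no such painting event occurred, none occurred near the entrance either.

(a), (d)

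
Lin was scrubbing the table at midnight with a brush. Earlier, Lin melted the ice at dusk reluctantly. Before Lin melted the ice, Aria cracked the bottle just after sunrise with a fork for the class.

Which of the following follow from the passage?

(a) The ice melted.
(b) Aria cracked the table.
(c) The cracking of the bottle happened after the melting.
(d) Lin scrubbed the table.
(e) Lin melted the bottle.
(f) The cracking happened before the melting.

(a), (d), (f)

(a) Entailed — 'Lin melted the ice' is causative; it entails the inchoative 'the ice melted'.
(b) Not entailed — Aria cracked the bottle, not the table; the table belongs to the scrubbing event.
(c) Not entailed — the narrative places the cracking before the melting, not after.
(d) Entailed — 'scrub' is an activity; 'was scrubbing' entails that some scrubbing happened, so 'scrubbed' holds.
(e) Not entailed — Lin melted the ice, not the bottle; the bottle belongs to the cracking event.
(f) Entailed — the narrative places the cracking before the melting.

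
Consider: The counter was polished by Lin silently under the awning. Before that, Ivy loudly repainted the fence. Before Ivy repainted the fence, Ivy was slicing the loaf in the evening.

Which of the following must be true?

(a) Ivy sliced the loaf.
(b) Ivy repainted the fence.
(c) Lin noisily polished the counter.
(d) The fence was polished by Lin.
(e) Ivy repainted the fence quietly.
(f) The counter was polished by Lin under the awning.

(a) Not entailed — 'was slicing' is progressive on an accomplishment; it does not entail the completed 'sliced'.
(b) Entailed — every conjunct here is already in the original repainting event.
(c) Not entailed — 'noisily' adds a manner not in (and inconsistent with) the original.
(d) Not entailed — Lin polished the counter, not the fence; the fence belongs to the repainting event.
(e) Not entailed — 'quietly' adds a manner not in (and inconsistent with) the original.
(f) Entailed — this follows by dropping conjuncts from the polishing event's description.

(b), (f)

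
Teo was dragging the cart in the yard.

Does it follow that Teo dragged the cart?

'drag' is atelic; if Teo was dragging the cart, then Teo dragged the cart (for some time).

yes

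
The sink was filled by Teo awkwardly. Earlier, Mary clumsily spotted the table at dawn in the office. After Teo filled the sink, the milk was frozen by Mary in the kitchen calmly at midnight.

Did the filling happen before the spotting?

no

The narrative orders the spotting before the filling.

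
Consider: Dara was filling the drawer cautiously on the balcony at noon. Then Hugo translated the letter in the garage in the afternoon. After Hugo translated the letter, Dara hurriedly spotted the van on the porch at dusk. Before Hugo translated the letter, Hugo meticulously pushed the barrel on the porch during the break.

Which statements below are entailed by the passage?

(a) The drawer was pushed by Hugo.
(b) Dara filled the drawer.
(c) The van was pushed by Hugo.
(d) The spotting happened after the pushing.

(a) Not entailed — Hugo pushed the barrel, not the drawer; the drawer belongs to the filling event.
(b) Not entailed — 'was filling' is progressive on an accomplishment; it does not entail the completed 'filled'.
(c) Not entailed — Hugo pushed the barrel, not the van; the van belongs to the spotting event.
(d) Entailed — the narrative places the pushing before the spotting.

(d)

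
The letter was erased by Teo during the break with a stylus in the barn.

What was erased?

'the letter' marks the patient of the erasing event.

the letter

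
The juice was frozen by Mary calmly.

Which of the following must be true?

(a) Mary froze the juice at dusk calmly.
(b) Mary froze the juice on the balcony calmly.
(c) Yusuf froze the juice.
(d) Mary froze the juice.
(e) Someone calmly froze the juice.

(d), (e)

(a) Not entailed — 'at dusk' adds information not in the original event.
(b) Not entailed — 'on the balcony' adds information not in the original event.
(c) Not entailed — the passage has Mary freezing the juice, not Yusuf.
(d) Entailed — every conjunct here is already in the original freezing event.
(e) Entailed — generalizing the agent leaves a sub-description the original still satisfies.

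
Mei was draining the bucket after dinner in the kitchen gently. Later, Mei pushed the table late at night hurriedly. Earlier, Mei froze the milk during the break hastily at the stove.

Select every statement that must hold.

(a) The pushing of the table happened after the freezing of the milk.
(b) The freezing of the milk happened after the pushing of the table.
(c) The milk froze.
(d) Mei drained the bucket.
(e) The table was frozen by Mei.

(a) Entailed — the narrative places the freezing before the pushing.
(b) Not entailed — the narrative places the freezing before the pushing, not after.
(c) Entailed — 'Mei froze the milk' is causative; it entails the inchoative 'the milk froze'.
(d) Not entailed — 'was draining' is progressive on an accomplishment; it does not entail the completed 'drained'.
(e) Not entailed — Mei froze the milk, not the table; the table belongs to the pushing event.

(a), (c)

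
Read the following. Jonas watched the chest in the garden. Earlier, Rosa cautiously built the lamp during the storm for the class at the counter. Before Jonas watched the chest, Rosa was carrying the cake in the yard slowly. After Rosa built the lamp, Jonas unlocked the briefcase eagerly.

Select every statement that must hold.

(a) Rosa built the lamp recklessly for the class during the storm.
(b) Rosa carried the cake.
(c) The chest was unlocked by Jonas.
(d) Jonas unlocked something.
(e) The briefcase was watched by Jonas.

(a) Not entailed — 'recklessly' adds a manner not in (and inconsistent with) the original.
(b) Entailed — 'carry' is an activity; 'was carrying' entails that some carrying happened, so 'carried' holds.
(c) Not entailed — Jonas unlocked the briefcase, not the chest; the chest belongs to the watching event.
(d) Entailed — every conjunct here is already in the original unlocking event.
(e) Not entailed — Jonas watched the chest, not the briefcase; the briefcase belongs to the unlocking event.

(b), (d)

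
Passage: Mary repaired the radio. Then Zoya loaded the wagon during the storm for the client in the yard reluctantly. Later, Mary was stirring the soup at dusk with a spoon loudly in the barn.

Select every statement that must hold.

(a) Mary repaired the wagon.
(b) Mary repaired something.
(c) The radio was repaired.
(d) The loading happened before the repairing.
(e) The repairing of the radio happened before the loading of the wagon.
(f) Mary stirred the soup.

(b), (c), (e), (f)

(a) Not entailed — Mary repaired the radio, not the wagon; the wagon belongs to the loading event.
(b) Entailed — every conjunct here is already in the original repairing event.
(c) Entailed — this follows by dropping conjuncts from the repairing event's description.
(d) Not entailed — the narrative places the repairing before the loading, not after.
(e) Entailed — the narrative places the repairing before the loading.
(f) Entailed — 'stir' is an activity; 'was stirring' entails that some stirring happened, so 'stirred' holds.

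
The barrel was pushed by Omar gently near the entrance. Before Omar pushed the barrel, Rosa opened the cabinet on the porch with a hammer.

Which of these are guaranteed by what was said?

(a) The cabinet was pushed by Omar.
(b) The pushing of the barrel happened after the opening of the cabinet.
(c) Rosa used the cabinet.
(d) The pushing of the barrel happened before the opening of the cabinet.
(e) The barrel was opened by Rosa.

(a) Not entailed — Omar pushed the barrel, not the cabinet; the cabinet belongs to the opening event.
(b) Entailed — the narrative places the opening before the pushing.
(c) Not entailed — the cabinet is the patient, not an instrument — Rosa used a hammer.
(d) Not entailed — the narrative places the opening before the pushing, not after.
(e) Not entailed — Rosa opened the cabinet, not the barrel; the barrel belongs to the pushing event.

(b)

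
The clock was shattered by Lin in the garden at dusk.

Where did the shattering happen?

in the garden

'in the garden' marks the location of the shattering event.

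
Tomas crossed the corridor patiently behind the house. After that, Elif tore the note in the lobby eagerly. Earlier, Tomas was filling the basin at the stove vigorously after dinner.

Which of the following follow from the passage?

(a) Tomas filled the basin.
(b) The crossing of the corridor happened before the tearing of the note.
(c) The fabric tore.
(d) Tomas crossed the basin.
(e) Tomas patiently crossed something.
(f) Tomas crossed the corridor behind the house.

(a) Not entailed — 'was filling' is progressive on an accomplishment; it does not entail the completed 'filled'.
(b) Entailed — the narrative places the crossing before the tearing.
(c) Not entailed — the note is what tore, not the fabric.
(d) Not entailed — Tomas crossed the corridor, not the basin; the basin belongs to the filling event.
(e) Entailed — dropping 'behind the house' and generalizing the patient leaves a sub-description the original still satisfies.
(f) Entailed — this follows by dropping conjuncts from the crossing event's description.

(b), (e), (f)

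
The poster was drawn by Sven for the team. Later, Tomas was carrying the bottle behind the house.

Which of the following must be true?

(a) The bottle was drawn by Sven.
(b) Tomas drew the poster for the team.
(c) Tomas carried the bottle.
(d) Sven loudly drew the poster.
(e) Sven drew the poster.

(c), (e)

(a) Not entailed — Sven drew the poster, not the bottle; the bottle belongs to the carrying event.
(b) Not entailed — the passage has Sven drawing the poster, not Tomas.
(c) Entailed — 'carry' is an activity; 'was carrying' entails that some carrying happened, so 'carried' holds.
(d) Not entailed — 'loudly' adds information not in the original event.
(e) Entailed — dropping 'for the team' leaves a sub-description the original still satisfies.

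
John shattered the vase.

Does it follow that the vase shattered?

'John shattered the vase' is the causative; it entails the inchoative 'the vase shattered'.

yes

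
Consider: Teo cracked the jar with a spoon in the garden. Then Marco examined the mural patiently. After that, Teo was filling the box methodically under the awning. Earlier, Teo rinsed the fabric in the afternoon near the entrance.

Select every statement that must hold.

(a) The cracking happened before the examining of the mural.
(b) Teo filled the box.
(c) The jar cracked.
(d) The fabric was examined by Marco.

(a) Entailed — the narrative places the cracking before the examining.
(b) Not entailed — 'was filling' is progressive on an accomplishment; it does not entail the completed 'filled'.
(c) Entailed — 'Teo cracked the jar' is causative; it entails the inchoative 'the jar cracked'.
(d) Not entailed — Marco examined the mural, not the fabric; the fabric belongs to the rinsing event.

(a), (c)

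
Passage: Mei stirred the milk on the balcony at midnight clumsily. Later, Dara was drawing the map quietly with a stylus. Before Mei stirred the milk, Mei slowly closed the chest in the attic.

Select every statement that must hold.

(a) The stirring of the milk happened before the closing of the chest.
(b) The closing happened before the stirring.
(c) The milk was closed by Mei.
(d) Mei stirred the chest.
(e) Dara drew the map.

(a) Not entailed — the narrative places the closing before the stirring, not after.
(b) Entailed — the narrative places the closing before the stirring.
(c) Not entailed — Mei closed the chest, not the milk; the milk belongs to the stirring event.
(d) Not entailed — Mei stirred the milk, not the chest; the chest belongs to the closing event.
(e) Not entailed — 'was drawing' is progressive on an accomplishment; it does not entail the completed 'drew'.

(b)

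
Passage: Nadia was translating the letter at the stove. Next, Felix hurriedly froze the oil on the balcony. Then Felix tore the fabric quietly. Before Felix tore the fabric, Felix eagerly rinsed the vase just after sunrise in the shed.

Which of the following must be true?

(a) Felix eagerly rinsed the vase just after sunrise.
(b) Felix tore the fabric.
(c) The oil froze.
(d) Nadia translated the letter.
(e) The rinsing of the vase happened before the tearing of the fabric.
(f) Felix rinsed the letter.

(a) Entailed — this follows by dropping conjuncts from the rinsing event's description.
(b) Entailed — this follows by dropping conjuncts from the tearing event's description.
(c) Entailed — 'Felix froze the oil' is causative; it entails the inchoative 'the oil froze'.
(d) Not entailed — 'was translating' is progressive on an accomplishment; it does not entail the completed 'translated'.
(e) Entailed — the narrative places the rinsing before the tearing.
(f) Not entailed — Felix rinsed the vase, not the letter; the letter belongs to the translating event.

(a), (b), (c), (e)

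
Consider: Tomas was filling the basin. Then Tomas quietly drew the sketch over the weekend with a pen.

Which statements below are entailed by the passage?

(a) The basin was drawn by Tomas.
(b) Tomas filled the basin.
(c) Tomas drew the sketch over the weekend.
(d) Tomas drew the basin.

(a) Not entailed — Tomas drew the sketch, not the basin; the basin belongs to the filling event.
(b) Not entailed — 'was filling' is progressive on an accomplishment; it does not entail the completed 'filled'.
(c) Entailed — every conjunct here is already in the original drawing event.
(d) Not entailed — Tomas drew the sketch, not the basin; the basin belongs to the filling event.

(c)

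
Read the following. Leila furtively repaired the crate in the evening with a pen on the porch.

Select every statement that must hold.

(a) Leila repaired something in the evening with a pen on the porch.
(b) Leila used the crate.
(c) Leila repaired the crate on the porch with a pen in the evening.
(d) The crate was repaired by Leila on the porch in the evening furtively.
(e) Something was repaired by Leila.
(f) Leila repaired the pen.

(a) Entailed — dropping 'furtively' and generalizing the patient leaves a sub-description the original still satisfies.
(b) Not entailed — the crate is the patient, not an instrument — Leila used a pen.
(c) Entailed — dropping 'furtively' leaves a sub-description the original still satisfies.
(d) Entailed — every conjunct here is already in the original repairing event.
(e) Entailed — dropping 'furtively', 'on the porch', 'in the evening', 'with a pen' and generalizing the patient leaves a sub-description the original still satisfies.
(f) Not entailed — the pen is the instrument, not what was repaired.

(a), (c), (d), (e)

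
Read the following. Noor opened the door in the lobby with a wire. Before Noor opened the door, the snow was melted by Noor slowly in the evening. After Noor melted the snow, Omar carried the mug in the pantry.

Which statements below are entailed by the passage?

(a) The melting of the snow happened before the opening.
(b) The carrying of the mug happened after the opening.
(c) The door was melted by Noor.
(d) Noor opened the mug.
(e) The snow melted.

(a), (e)

(a) Entailed — the narrative places the melting before the opening.
(b) Not entailed — the narrative doesn't order the opening relative to the carrying.
(c) Not entailed — Noor melted the snow, not the door; the door belongs to the opening event.
(d) Not entailed — Noor opened the door, not the mug; the mug belongs to the carrying event.
(e) Entailed — 'Noor melted the snow' is causative; it entails the inchoative 'the snow melted'.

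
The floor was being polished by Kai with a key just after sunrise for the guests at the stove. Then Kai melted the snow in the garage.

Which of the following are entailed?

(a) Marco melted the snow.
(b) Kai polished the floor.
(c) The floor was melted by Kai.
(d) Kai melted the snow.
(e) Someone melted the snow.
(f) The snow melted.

(b), (d), (e), (f)

(a) Not entailed — the passage has Kai melting the snow, not Marco.
(b) Entailed — 'polish' is an activity; 'was polishing' entails that some polishing happened, so 'polished' holds.
(c) Not entailed — Kai melted the snow, not the floor; the floor belongs to the polishing event.
(d) Entailed — every conjunct here is already in the original melting event.
(e) Entailed — this follows by dropping conjuncts from the melting event's description.
(f) Entailed — 'Kai melted the snow' is causative; it entails the inchoative 'the snow melted'.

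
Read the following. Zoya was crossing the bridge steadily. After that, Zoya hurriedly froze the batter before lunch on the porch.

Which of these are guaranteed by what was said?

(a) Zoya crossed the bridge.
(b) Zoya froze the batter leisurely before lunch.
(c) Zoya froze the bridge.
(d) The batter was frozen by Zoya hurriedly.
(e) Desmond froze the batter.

(a) Not entailed — 'was crossing' is progressive on an accomplishment; it does not entail the completed 'crossed'.
(b) Not entailed — 'leisurely' adds a manner not in (and inconsistent with) the original.
(c) Not entailed — Zoya froze the batter, not the bridge; the bridge belongs to the crossing event.
(d) Entailed — every conjunct here is already in the original freezing event.
(e) Not entailed — the passage has Zoya freezing the batter, not Desmond.

(d)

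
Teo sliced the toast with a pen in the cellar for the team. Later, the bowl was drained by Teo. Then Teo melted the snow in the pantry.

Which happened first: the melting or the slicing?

the slicing

The connectives place the slicing before the melting.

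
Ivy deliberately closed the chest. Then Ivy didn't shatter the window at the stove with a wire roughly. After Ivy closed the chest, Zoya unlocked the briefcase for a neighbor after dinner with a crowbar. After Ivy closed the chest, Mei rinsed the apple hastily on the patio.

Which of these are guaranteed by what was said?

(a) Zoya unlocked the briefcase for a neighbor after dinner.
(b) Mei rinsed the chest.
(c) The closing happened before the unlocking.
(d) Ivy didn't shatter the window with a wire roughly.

(a), (c)

(a) Entailed — this follows by dropping conjuncts from the unlocking event's description.
(b) Not entailed — Mei rinsed the apple, not the chest; the chest belongs to the closing event.
(c) Entailed — the narrative places the closing before the unlocking.
(d) Not entailed — dropping 'at the stove' under negation is not valid — the original leaves open that Ivy shattered the window some other way.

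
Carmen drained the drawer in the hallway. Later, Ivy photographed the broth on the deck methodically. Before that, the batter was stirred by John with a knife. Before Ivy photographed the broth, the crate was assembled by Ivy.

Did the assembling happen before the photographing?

The narrative orders the assembling before the photographing.

yes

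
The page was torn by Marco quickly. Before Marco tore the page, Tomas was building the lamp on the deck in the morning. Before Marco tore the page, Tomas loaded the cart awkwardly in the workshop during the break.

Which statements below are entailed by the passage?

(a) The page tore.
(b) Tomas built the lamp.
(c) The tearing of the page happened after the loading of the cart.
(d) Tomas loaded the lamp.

(a) Entailed — 'Marco tore the page' is causative; it entails the inchoative 'the page tore'.
(b) Not entailed — 'was building' is progressive on an accomplishment; it does not entail the completed 'built'.
(c) Entailed — the narrative places the loading before the tearing.
(d) Not entailed — Tomas loaded the cart, not the lamp; the lamp belongs to the building event.

(a), (c)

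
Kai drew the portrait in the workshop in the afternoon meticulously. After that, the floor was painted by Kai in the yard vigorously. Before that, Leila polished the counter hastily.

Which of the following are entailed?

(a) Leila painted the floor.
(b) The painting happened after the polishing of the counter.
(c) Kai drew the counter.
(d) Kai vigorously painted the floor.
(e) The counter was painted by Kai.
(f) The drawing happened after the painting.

(b), (d)

(a) Not entailed — the passage has Kai painting the floor, not Leila.
(b) Entailed — the narrative places the polishing before the painting.
(c) Not entailed — Kai drew the portrait, not the counter; the counter belongs to the polishing event.
(d) Entailed — dropping 'in the yard' leaves a sub-description the original still satisfies.
(e) Not entailed — Kai painted the floor, not the counter; the counter belongs to the polishing event.
(f) Not entailed — the narrative places the drawing before the painting, not after.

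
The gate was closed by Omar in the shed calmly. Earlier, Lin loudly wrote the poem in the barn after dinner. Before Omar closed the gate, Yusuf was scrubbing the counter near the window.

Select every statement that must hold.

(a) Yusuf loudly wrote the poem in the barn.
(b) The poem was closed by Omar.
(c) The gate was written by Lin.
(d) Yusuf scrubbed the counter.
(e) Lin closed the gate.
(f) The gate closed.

(d), (f)

(a) Not entailed — the passage has Lin writing the poem, not Yusuf.
(b) Not entailed — Omar closed the gate, not the poem; the poem belongs to the writing event.
(c) Not entailed — Lin wrote the poem, not the gate; the gate belongs to the closing event.
(d) Entailed — 'scrub' is an activity; 'was scrubbing' entails that some scrubbing happened, so 'scrubbed' holds.
(e) Not entailed — the passage has Omar closing the gate, not Lin.
(f) Entailed — 'Omar closed the gate' is causative; it entails the inchoative 'the gate closed'.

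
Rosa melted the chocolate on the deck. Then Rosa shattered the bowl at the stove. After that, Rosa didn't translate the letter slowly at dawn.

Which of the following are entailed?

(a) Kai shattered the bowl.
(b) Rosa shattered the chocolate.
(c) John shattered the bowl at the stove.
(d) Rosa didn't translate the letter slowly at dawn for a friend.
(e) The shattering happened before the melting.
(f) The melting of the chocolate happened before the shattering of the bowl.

(a) Not entailed — the passage has Rosa shattering the bowl, not Kai.
(b) Not entailed — Rosa shattered the bowl, not the chocolate; the chocolate belongs to the melting event.
(c) Not entailed — the passage has Rosa shattering the bowl, not John.
(d) Entailed — under negation, adding a further restriction is entailed: if no such translating event occurred, none occurred for a friend either.
(e) Not entailed — the narrative places the melting before the shattering, not after.
(f) Entailed — the narrative places the melting before the shattering.

(d), (f)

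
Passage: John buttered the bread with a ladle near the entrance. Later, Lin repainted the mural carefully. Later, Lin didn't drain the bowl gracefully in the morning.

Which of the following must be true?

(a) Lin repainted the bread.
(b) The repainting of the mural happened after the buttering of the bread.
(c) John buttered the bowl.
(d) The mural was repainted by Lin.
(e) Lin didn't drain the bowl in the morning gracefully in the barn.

(b), (d), (e)

(a) Not entailed — Lin repainted the mural, not the bread; the bread belongs to the buttering event.
(b) Entailed — the narrative places the buttering before the repainting.
(c) Not entailed — John buttered the bread, not the bowl; the bowl belongs to the draining event.
(d) Entailed — the original entails any weakening of itself; this just drops 'carefully'.
(e) Entailed — under negation, adding a further restriction is entailed: if no such draining event occurred, none occurred in the barn either.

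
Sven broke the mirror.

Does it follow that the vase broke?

no

Nothing is said about any vase; only the mirror is affected.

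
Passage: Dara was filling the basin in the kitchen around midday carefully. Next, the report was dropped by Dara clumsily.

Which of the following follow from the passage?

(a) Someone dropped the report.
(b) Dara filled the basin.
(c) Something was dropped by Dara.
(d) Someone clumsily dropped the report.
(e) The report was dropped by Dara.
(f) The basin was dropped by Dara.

(a), (c), (d), (e)

(a) Entailed — this follows by dropping conjuncts from the dropping event's description.
(b) Not entailed — 'was filling' is progressive on an accomplishment; it does not entail the completed 'filled'.
(c) Entailed — the original entails any weakening of itself; this just drops 'clumsily' and generalizes the patient.
(d) Entailed — this follows by dropping conjuncts from the dropping event's description.
(e) Entailed — this follows by dropping conjuncts from the dropping event's description.
(f) Not entailed — Dara dropped the report, not the basin; the basin belongs to the filling event.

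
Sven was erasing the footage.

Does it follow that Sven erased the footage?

no

'was erasing' is progressive; for an accomplishment like 'erase the footage', it doesn't entail completion.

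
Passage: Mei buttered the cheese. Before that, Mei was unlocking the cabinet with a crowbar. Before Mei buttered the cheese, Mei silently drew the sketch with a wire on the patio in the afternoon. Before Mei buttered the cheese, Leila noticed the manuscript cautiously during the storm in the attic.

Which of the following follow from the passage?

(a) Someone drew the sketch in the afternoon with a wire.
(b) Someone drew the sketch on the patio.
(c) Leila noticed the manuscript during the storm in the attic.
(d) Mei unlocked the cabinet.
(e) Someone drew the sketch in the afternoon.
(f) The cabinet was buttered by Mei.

(a), (b), (c), (e)

(a) Entailed — dropping 'silently', 'on the patio' and generalizing the agent leaves a sub-description the original still satisfies.
(b) Entailed — every conjunct here is already in the original drawing event.
(c) Entailed — dropping 'cautiously' leaves a sub-description the original still satisfies.
(d) Not entailed — 'was unlocking' is progressive on an accomplishment; it does not entail the completed 'unlocked'.
(e) Entailed — the original entails any weakening of itself; this just drops 'silently', 'with a wire', 'on the patio' and generalizes the agent.
(f) Not entailed — Mei buttered the cheese, not the cabinet; the cabinet belongs to the unlocking event.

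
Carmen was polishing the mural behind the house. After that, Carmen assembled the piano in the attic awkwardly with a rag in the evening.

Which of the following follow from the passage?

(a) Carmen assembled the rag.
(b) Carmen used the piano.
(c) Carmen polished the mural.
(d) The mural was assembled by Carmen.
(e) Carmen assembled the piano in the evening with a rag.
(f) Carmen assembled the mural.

(a) Not entailed — the rag is the instrument, not what was assembled.
(b) Not entailed — the piano is the patient, not an instrument — Carmen used a rag.
(c) Entailed — 'polish' is an activity; 'was polishing' entails that some polishing happened, so 'polished' holds.
(d) Not entailed — Carmen assembled the piano, not the mural; the mural belongs to the polishing event.
(e) Entailed — this follows by dropping conjuncts from the assembling event's description.
(f) Not entailed — Carmen assembled the piano, not the mural; the mural belongs to the polishing event.

(c), (e)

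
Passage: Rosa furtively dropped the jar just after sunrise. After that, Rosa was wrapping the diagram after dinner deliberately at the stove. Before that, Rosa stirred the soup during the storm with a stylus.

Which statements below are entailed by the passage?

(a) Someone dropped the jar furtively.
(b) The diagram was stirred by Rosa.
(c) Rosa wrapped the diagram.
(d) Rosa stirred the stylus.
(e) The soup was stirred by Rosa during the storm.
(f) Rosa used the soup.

(a), (e)

(a) Entailed — the original entails any weakening of itself; this just drops 'just after sunrise' and generalizes the agent.
(b) Not entailed — Rosa stirred the soup, not the diagram; the diagram belongs to the wrapping event.
(c) Not entailed — 'was wrapping' is progressive on an accomplishment; it does not entail the completed 'wrapped'.
(d) Not entailed — the stylus is the instrument, not what was stirred.
(e) Entailed — dropping 'with a stylus' leaves a sub-description the original still satisfies.
(f) Not entailed — the soup is the patient, not an instrument — Rosa used a stylus.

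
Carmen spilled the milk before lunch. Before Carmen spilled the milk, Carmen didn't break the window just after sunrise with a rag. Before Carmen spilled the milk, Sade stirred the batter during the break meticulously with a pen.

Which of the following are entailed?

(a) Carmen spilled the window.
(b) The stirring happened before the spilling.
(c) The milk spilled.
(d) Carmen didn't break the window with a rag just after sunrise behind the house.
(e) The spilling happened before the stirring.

(b), (c), (d)

(a) Not entailed — Carmen spilled the milk, not the window; the window belongs to the breaking event.
(b) Entailed — the narrative places the stirring before the spilling.
(c) Entailed — 'Carmen spilled the milk' is causative; it entails the inchoative 'the milk spilled'.
(d) Entailed — under negation, adding a further restriction is entailed: if no such breaking event occurred, none occurred behind the house either.
(e) Not entailed — the narrative places the stirring before the spilling, not after.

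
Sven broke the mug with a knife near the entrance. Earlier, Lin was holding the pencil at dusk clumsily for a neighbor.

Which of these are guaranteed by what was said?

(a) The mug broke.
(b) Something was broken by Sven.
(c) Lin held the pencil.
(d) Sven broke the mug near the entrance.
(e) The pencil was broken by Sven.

(a) Entailed — 'Sven broke the mug' is causative; it entails the inchoative 'the mug broke'.
(b) Entailed — dropping 'near the entrance', 'with a knife' and generalizing the patient leaves a sub-description the original still satisfies.
(c) Entailed — 'hold' is an activity; 'was holding' entails that some holding happened, so 'held' holds.
(d) Entailed — this follows by dropping conjuncts from the breaking event's description.
(e) Not entailed — Sven broke the mug, not the pencil; the pencil belongs to the holding event.

(a), (b), (c), (d)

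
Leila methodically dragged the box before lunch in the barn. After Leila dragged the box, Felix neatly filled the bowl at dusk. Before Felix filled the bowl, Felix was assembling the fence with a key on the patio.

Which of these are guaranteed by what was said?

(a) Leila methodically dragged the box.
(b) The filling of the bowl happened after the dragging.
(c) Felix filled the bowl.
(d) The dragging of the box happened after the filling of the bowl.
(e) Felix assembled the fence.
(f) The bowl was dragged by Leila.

(a), (b), (c)

(a) Entailed — this follows by dropping conjuncts from the dragging event's description.
(b) Entailed — the narrative places the dragging before the filling.
(c) Entailed — this follows by dropping conjuncts from the filling event's description.
(d) Not entailed — the narrative places the dragging before the filling, not after.
(e) Not entailed — 'was assembling' is progressive on an accomplishment; it does not entail the completed 'assembled'.
(f) Not entailed — Leila dragged the box, not the bowl; the bowl belongs to the filling event.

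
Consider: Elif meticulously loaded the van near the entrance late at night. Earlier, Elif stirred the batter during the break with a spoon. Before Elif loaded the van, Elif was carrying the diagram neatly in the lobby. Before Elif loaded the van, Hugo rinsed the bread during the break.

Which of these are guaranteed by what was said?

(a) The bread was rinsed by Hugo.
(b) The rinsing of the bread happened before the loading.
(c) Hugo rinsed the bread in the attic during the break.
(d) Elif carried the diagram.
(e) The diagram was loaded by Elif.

(a), (b), (d)

(a) Entailed — every conjunct here is already in the original rinsing event.
(b) Entailed — the narrative places the rinsing before the loading.
(c) Not entailed — 'in the attic' adds information not in the original event.
(d) Entailed — 'carry' is an activity; 'was carrying' entails that some carrying happened, so 'carried' holds.
(e) Not entailed — Elif loaded the van, not the diagram; the diagram belongs to the carrying event.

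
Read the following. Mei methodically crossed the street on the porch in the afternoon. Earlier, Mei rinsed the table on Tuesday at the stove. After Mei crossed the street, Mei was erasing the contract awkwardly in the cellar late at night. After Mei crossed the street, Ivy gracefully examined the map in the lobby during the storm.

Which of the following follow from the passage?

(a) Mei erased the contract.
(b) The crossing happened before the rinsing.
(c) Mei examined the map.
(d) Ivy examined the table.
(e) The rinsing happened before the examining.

(e)

(a) Not entailed — 'was erasing' is progressive on an accomplishment; it does not entail the completed 'erased'.
(b) Not entailed — the narrative places the rinsing before the crossing, not after.
(c) Not entailed — the passage has Ivy examining the map, not Mei.
(d) Not entailed — Ivy examined the map, not the table; the table belongs to the rinsing event.
(e) Entailed — the narrative places the rinsing before the examining.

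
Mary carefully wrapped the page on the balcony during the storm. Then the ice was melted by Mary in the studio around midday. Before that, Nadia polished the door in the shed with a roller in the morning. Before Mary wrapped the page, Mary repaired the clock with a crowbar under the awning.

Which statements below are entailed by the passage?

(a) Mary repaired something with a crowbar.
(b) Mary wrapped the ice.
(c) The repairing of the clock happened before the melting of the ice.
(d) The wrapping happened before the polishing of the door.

(a), (c)

(a) Entailed — every conjunct here is already in the original repairing event.
(b) Not entailed — Mary wrapped the page, not the ice; the ice belongs to the melting event.
(c) Entailed — the narrative places the repairing before the melting.
(d) Not entailed — the narrative doesn't order the wrapping relative to the polishing.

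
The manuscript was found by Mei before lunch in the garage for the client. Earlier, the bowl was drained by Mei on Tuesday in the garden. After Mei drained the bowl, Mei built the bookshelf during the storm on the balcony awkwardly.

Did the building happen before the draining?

no

The narrative orders the draining before the building.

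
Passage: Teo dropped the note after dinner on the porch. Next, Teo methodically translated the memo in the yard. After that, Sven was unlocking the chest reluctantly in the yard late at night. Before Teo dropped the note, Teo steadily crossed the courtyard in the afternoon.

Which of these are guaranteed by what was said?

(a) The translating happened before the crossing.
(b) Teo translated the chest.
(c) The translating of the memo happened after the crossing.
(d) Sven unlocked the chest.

(c)

(a) Not entailed — the narrative places the crossing before the translating, not after.
(b) Not entailed — Teo translated the memo, not the chest; the chest belongs to the unlocking event.
(c) Entailed — the narrative places the crossing before the translating.
(d) Not entailed — 'was unlocking' is progressive on an accomplishment; it does not entail the completed 'unlocked'.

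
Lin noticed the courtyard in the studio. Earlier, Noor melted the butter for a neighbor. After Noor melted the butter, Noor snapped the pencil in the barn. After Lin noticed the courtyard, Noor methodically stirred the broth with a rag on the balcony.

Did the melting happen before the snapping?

The narrative orders the melting before the snapping.

yes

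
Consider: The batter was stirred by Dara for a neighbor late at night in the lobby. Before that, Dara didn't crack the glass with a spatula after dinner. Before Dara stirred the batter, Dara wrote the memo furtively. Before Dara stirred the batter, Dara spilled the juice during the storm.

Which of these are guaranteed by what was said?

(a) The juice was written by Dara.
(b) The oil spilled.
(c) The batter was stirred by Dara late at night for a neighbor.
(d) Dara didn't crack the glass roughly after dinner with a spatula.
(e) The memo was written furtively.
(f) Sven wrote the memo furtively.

(a) Not entailed — Dara wrote the memo, not the juice; the juice belongs to the spilling event.
(b) Not entailed — the juice is what spilled, not the oil.
(c) Entailed — this follows by dropping conjuncts from the stirring event's description.
(d) Entailed — under negation, adding a further restriction is entailed: if no such cracking event occurred, none occurred roughly either.
(e) Entailed — this follows by dropping conjuncts from the writing event's description.
(f) Not entailed — the passage has Dara writing the memo, not Sven.

(c), (d), (e)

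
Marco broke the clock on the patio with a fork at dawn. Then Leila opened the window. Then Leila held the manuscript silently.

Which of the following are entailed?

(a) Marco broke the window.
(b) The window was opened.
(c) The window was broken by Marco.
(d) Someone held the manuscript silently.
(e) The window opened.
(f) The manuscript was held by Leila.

(b), (d), (e), (f)

(a) Not entailed — Marco broke the clock, not the window; the window belongs to the opening event.
(b) Entailed — every conjunct here is already in the original opening event.
(c) Not entailed — Marco broke the clock, not the window; the window belongs to the opening event.
(d) Entailed — every conjunct here is already in the original holding event.
(e) Entailed — 'Leila opened the window' is causative; it entails the inchoative 'the window opened'.
(f) Entailed — the original entails any weakening of itself; this just drops 'silently'.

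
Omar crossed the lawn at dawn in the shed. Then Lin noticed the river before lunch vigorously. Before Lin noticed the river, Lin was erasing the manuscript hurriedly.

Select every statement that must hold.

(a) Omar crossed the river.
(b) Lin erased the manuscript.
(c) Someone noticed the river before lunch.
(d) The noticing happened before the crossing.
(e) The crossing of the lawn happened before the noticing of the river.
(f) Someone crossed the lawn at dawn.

(c), (e), (f)

(a) Not entailed — Omar crossed the lawn, not the river; the river belongs to the noticing event.
(b) Not entailed — 'was erasing' is progressive on an accomplishment; it does not entail the completed 'erased'.
(c) Entailed — every conjunct here is already in the original noticing event.
(d) Not entailed — the narrative places the crossing before the noticing, not after.
(e) Entailed — the narrative places the crossing before the noticing.
(f) Entailed — the original entails any weakening of itself; this just drops 'in the shed' and generalizes the agent.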